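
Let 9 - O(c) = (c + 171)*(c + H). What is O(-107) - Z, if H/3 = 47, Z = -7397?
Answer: 5230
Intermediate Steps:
H = 141 (H = 3*47 = 141)
O(c) = 9 - (141 + c)*(171 + c) (O(c) = 9 - (c + 171)*(c + 141) = 9 - (171 + c)*(141 + c) = 9 - (141 + c)*(171 + c))
O(-107) - Z = (-24102 - 1*(-107)**2 - 312*(-107)) - 1*(-7397) = (-24102 - 1*11449 + 33384) + 7397 = (-24102 - 11449 + 33384) + 7397 = -2167 + 7397 = 5230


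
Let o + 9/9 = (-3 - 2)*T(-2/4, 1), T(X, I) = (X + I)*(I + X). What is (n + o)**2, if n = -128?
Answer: 271441/16 ≈ 16965.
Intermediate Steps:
T(X, I) = (I + X)**2 (T(X, I) = (I + X)*(I + X) = (I + X)**2)
o = -9/4 (o = -1 + (-3 - 2)*(1 - 2/4)**2 = -1 - 5*(1 - 2*1/4)**2 = -1 - 5*(1 - 1/2)**2 = -1 - 5*(1/2)**2 = -1 - 5*1/4 = -1 - 5/4 = -9/4 ≈ -2.2500)
(n + o)**2 = (-128 - 9/4)**2 = (-521/4)**2 = 271441/16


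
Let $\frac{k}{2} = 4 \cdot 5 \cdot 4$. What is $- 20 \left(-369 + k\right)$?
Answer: $4180$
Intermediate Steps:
$k = 160$ ($k = 2 \cdot 4 \cdot 5 \cdot 4 = 2 \cdot 20 \cdot 4 = 2 \cdot 80 = 160$)
$- 20 \left(-369 + k\right) = - 20 \left(-369 + 160\right) = \left(-20\right) \left(-209\right) = 4180$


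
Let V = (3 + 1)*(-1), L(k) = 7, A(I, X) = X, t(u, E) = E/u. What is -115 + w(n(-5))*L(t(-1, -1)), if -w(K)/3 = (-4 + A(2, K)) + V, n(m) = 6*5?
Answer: -577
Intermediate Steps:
n(m) = 30
V = -4 (V = 4*(-1) = -4)
w(K) = 24 - 3*K (w(K) = -3*((-4 + K) - 4) = -3*(-8 + K) = 24 - 3*K)
-115 + w(n(-5))*L(t(-1, -1)) = -115 + (24 - 3*30)*7 = -115 + (24 - 90)*7 = -115 - 66*7 = -115 - 462 = -577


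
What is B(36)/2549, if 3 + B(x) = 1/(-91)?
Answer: -274/231959 ≈ -0.0011812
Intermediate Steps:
B(x) = -274/91 (B(x) = -3 + 1/(-91) = -3 - 1/91 = -274/91)
B(36)/2549 = -274/91/2549 = -274/91*1/2549 = -274/231959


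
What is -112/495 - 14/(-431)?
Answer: -41342/213345 ≈ -0.19378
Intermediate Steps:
-112/495 - 14/(-431) = -112*1/495 - 14*(-1/431) = -112/495 + 14/431 = -41342/213345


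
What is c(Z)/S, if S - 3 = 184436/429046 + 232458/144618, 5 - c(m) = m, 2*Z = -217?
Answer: 1173737066263/52091877300 ≈ 22.532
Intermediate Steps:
Z = -217/2 (Z = (1/2)*(-217) = -217/2 ≈ -108.50)
c(m) = 5 - m
S = 26045938650/5170647869 (S = 3 + (184436/429046 + 232458/144618) = 3 + (184436*(1/429046) + 232458*(1/144618)) = 3 + (92218/214523 + 38743/24103) = 3 + 10533995043/5170647869 = 26045938650/5170647869 ≈ 5.0373)
c(Z)/S = (5 - 1*(-217/2))/(26045938650/5170647869) = (5 + 217/2)*(5170647869/26045938650) = (227/2)*(5170647869/26045938650) = 1173737066263/52091877300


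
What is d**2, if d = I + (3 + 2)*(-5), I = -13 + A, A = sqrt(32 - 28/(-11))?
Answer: 16264/11 - 152*sqrt(1045)/11 ≈ 1031.9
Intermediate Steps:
A = 2*sqrt(1045)/11 (A = sqrt(32 - 28*(-1/11)) = sqrt(32 + 28/11) = sqrt(380/11) = 2*sqrt(1045)/11 ≈ 5.8775)
I = -13 + 2*sqrt(1045)/11 ≈ -7.1225
d = -38 + 2*sqrt(1045)/11 (d = (-13 + 2*sqrt(1045)/11) + (3 + 2)*(-5) = (-13 + 2*sqrt(1045)/11) + 5*(-5) = (-13 + 2*sqrt(1045)/11) - 25 = -38 + 2*sqrt(1045)/11 ≈ -32.122)
d**2 = (-38 + 2*sqrt(1045)/11)**2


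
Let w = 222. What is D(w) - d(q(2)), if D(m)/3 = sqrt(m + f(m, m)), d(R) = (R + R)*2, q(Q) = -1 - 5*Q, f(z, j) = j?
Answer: 44 + 6*sqrt(111) ≈ 107.21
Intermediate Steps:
d(R) = 4*R (d(R) = (2*R)*2 = 4*R)
D(m) = 3*sqrt(2)*sqrt(m) (D(m) = 3*sqrt(m + m) = 3*sqrt(2*m) = 3*(sqrt(2)*sqrt(m)) = 3*sqrt(2)*sqrt(m))
D(w) - d(q(2)) = 3*sqrt(2)*sqrt(222) - 4*(-1 - 5*2) = 6*sqrt(111) - 4*(-1 - 10) = 6*sqrt(111) - 4*(-11) = 6*sqrt(111) - 1*(-44) = 6*sqrt(111) + 44 = 44 + 6*sqrt(111)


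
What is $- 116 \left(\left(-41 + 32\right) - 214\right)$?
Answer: $25868$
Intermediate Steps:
$- 116 \left(\left(-41 + 32\right) - 214\right) = - 116 \left(-9 - 214\right) = \left(-116\right) \left(-223\right) = 25868$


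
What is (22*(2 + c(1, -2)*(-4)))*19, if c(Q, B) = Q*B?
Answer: 4180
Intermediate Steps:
c(Q, B) = B*Q
(22*(2 + c(1, -2)*(-4)))*19 = (22*(2 - 2*1*(-4)))*19 = (22*(2 - 2*(-4)))*19 = (22*(2 + 8))*19 = (22*10)*19 = 220*19 = 4180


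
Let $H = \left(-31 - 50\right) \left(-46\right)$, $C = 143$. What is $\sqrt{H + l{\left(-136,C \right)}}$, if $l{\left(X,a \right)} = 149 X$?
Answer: $i \sqrt{16538} \approx 128.6 i$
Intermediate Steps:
$H = 3726$ ($H = \left(-81\right) \left(-46\right) = 3726$)
$\sqrt{H + l{\left(-136,C \right)}} = \sqrt{3726 + 149 \left(-136\right)} = \sqrt{3726 - 20264} = \sqrt{-16538} = i \sqrt{16538}$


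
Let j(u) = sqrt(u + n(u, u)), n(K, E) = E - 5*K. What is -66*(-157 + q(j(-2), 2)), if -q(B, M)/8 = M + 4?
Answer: 13530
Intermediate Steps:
j(u) = sqrt(3)*sqrt(-u) (j(u) = sqrt(u + (u - 5*u)) = sqrt(u - 4*u) = sqrt(-3*u) = sqrt(3)*sqrt(-u))
q(B, M) = -32 - 8*M (q(B, M) = -8*(M + 4) = -8*(4 + M) = -32 - 8*M)
-66*(-157 + q(j(-2), 2)) = -66*(-157 + (-32 - 8*2)) = -66*(-157 + (-32 - 16)) = -66*(-157 - 48) = -66*(-205) = 13530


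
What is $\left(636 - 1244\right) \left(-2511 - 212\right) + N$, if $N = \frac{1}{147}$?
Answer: $\frac{243370849}{147} \approx 1.6556 \cdot 10^{6}$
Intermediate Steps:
$N = \frac{1}{147} \approx 0.0068027$
$\left(636 - 1244\right) \left(-2511 - 212\right) + N = \left(636 - 1244\right) \left(-2511 - 212\right) + \frac{1}{147} = \left(-608\right) \left(-2723\right) + \frac{1}{147} = 1655584 + \frac{1}{147} = \frac{243370849}{147}$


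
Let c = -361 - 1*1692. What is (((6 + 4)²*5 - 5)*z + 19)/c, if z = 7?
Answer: -3484/2053 ≈ -1.6970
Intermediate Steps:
c = -2053 (c = -361 - 1692 = -2053)
(((6 + 4)²*5 - 5)*z + 19)/c = (((6 + 4)²*5 - 5)*7 + 19)/(-2053) = ((10²*5 - 5)*7 + 19)*(-1/2053) = ((100*5 - 5)*7 + 19)*(-1/2053) = ((500 - 5)*7 + 19)*(-1/2053) = (495*7 + 19)*(-1/2053) = (3465 + 19)*(-1/2053) = 3484*(-1/2053) = -3484/2053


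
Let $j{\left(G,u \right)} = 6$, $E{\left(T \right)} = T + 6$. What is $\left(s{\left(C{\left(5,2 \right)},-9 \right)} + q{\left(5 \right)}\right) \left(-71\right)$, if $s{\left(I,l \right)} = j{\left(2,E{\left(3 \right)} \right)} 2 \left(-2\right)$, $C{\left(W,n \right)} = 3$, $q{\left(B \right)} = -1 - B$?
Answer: $2130$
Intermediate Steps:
$E{\left(T \right)} = 6 + T$
$s{\left(I,l \right)} = -24$ ($s{\left(I,l \right)} = 6 \cdot 2 \left(-2\right) = 12 \left(-2\right) = -24$)
$\left(s{\left(C{\left(5,2 \right)},-9 \right)} + q{\left(5 \right)}\right) \left(-71\right) = \left(-24 - 6\right) \left(-71\right) = \left(-30\right) \left(-71\right) = 2130$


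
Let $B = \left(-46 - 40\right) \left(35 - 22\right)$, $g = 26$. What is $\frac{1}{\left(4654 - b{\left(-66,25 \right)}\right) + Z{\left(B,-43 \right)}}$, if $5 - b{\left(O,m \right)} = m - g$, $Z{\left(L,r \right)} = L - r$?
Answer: $\frac{1}{3573} \approx 0.00027988$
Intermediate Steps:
$B = -1118$ ($B = \left(-86\right) 13 = -1118$)
$b{\left(O,m \right)} = 31 - m$ ($b{\left(O,m \right)} = 5 - \left(m - 26\right) = 5 - \left(-26 + m\right) = 31 - m$)
$\frac{1}{\left(4654 - b{\left(-66,25 \right)}\right) + Z{\left(B,-43 \right)}} = \frac{1}{\left(4654 - \left(31 - 25\right)\right) - 1075} = \frac{1}{\left(4654 - \left(31 - 25\right)\right) + \left(-1118 + 43\right)} = \frac{1}{\left(4654 - 6\right) - 1075} = \frac{1}{4648 - 1075} = \frac{1}{3573}$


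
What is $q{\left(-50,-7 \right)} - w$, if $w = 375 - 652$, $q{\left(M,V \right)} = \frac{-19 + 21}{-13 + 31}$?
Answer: $\frac{2494}{9} \approx 277.11$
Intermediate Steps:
$q{\left(M,V \right)} = \frac{1}{9}$ ($q{\left(M,V \right)} = \frac{2}{18} = 2 \cdot \frac{1}{18} = \frac{1}{9}$)
$w = -277$
$q{\left(-50,-7 \right)} - w = \frac{1}{9} - -277 = \frac{1}{9} + 277 = \frac{2494}{9}$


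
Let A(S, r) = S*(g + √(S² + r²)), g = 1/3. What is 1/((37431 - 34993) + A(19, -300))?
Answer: -21999/239810000 + 171*√90361/239810000 ≈ 0.00012261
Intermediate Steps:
g = ⅓ ≈ 0.33333
A(S, r) = S*(⅓ + √(S² + r²))
1/((37431 - 34993) + A(19, -300)) = 1/((37431 - 34993) + 19*(⅓ + √(19² + (-300)²))) = 1/(2438 + 19*(⅓ + √(361 + 90000))) = 1/(2438 + 19*(⅓ + √90361)) = 1/(2438 + (19/3 + 19*√90361)) = 1/(7333/3 + 19*√90361)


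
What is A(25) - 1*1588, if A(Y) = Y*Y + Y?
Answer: -938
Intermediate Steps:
A(Y) = Y + Y² (A(Y) = Y² + Y = Y + Y²)
A(25) - 1*1588 = 25*(1 + 25) - 1*1588 = 25*26 - 1588 = 650 - 1588 = -938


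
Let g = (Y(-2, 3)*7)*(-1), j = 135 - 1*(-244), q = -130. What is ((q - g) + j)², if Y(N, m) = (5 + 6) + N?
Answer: 97344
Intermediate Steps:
j = 379 (j = 135 + 244 = 379)
Y(N, m) = 11 + N
g = -63 (g = ((11 - 2)*7)*(-1) = (9*7)*(-1) = 63*(-1) = -63)
((q - g) + j)² = ((-130 - 1*(-63)) + 379)² = ((-130 + 63) + 379)² = (-67 + 379)² = 312² = 97344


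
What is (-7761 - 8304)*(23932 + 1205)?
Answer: -403825905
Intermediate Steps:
(-7761 - 8304)*(23932 + 1205) = -16065*25137 = -403825905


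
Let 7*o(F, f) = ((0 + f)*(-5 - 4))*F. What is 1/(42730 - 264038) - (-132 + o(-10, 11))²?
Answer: -964017697/10844092 ≈ -88.898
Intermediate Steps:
o(F, f) = -9*F*f/7 (o(F, f) = (((0 + f)*(-5 - 4))*F)/7 = ((f*(-9))*F)/7 = ((-9*f)*F)/7 = (-9*F*f)/7 = -9*F*f/7)
1/(42730 - 264038) - (-132 + o(-10, 11))² = 1/(42730 - 264038) - (-132 - 9/7*(-10)*11)² = 1/(-221308) - (-132 + 990/7)² = -1/221308 - (66/7)² = -1/221308 - 1*4356/49 = -1/221308 - 4356/49 = -964017697/10844092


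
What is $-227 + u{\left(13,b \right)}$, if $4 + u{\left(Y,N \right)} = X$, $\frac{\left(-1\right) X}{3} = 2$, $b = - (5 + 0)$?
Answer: $-237$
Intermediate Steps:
$b = -5$ ($b = \left(-1\right) 5 = -5$)
$X = -6$ ($X = \left(-3\right) 2 = -6$)
$u{\left(Y,N \right)} = -10$ ($u{\left(Y,N \right)} = -4 - 6 = -10$)
$-227 + u{\left(13,b \right)} = -227 - 10 = -237$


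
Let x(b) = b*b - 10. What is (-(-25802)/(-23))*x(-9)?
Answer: -1831942/23 ≈ -79650.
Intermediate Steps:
x(b) = -10 + b² (x(b) = b² - 10 = -10 + b²)
(-(-25802)/(-23))*x(-9) = (-(-25802)/(-23))*(-10 + (-9)²) = (-(-25802)*(-1)/23)*(-10 + 81) = -194*133/23*71 = -25802/23*71 = -1831942/23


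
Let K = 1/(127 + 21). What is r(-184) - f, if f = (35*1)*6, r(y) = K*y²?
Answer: 694/37 ≈ 18.757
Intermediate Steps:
K = 1/148 ≈ 0.0067568
r(y) = y²/148
f = 210 (f = 35*6 = 210)
r(-184) - f = (1/148)*(-184)² - 1*210 = (1/148)*33856 - 210 = 8464/37 - 210 = 694/37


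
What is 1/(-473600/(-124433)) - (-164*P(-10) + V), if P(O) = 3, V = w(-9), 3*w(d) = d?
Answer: 234556433/473600 ≈ 495.26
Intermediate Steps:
w(d) = d/3
V = -3 (V = (⅓)*(-9) = -3)
1/(-473600/(-124433)) - (-164*P(-10) + V) = 1/(-473600/(-124433)) - (-164*3 - 3) = 1/(-473600*(-1/124433)) - (-492 - 3) = 1/(473600/124433) - 1*(-495) = 124433/473600 + 495 = 234556433/473600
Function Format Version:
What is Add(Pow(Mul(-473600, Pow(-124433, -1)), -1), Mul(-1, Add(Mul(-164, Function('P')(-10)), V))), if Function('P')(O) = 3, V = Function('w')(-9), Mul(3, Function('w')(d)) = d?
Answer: Rational(234556433, 473600) ≈ 495.26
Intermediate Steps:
Function('w')(d) = Mul(Rational(1, 3), d)
V = -3 (V = Mul(Rational(1, 3), -9) = -3)
Add(Pow(Mul(-473600, Pow(-124433, -1)), -1), Mul(-1, Add(Mul(-164, Function('P')(-10)), V))) = Add(Pow(Mul(-473600, Pow(-124433, -1)), -1), Mul(-1, Add(Mul(-164, 3), -3))) = Add(Pow(Mul(-473600, Rational(-1, 124433)), -1), Mul(-1, Add(-492, -3))) = Add(Pow(Rational(473600, 124433), -1), Mul(-1, -495)) = Add(Rational(124433, 473600), 495) = Rational(234556433, 473600)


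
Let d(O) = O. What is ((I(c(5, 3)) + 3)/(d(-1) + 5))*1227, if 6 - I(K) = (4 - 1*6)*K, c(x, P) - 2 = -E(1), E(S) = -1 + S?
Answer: 15951/4 ≈ 3987.8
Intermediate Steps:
c(x, P) = 2 (c(x, P) = 2 - (-1 + 1) = 2 - 1*0 = 2 + 0 = 2)
I(K) = 6 + 2*K (I(K) = 6 - (4 - 1*6)*K = 6 - (4 - 6)*K = 6 - (-2)*K = 6 + 2*K)
((I(c(5, 3)) + 3)/(d(-1) + 5))*1227 = (((6 + 2*2) + 3)/(-1 + 5))*1227 = (((6 + 4) + 3)/4)*1227 = ((10 + 3)*(1/4))*1227 = (13*(1/4))*1227 = (13/4)*1227 = 15951/4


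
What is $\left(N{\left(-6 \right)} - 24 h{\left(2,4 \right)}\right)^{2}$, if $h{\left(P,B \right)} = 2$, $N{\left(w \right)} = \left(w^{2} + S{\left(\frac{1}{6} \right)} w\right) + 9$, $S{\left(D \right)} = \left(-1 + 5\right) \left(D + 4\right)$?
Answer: $10609$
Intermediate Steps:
$S{\left(D \right)} = 16 + 4 D$ ($S{\left(D \right)} = 4 \left(4 + D\right) = 16 + 4 D$)
$N{\left(w \right)} = 9 + w^{2} + \frac{50 w}{3}$ ($N{\left(w \right)} = \left(w^{2} + \left(16 + \frac{4}{6}\right) w\right) + 9 = \left(w^{2} + \left(16 + 4 \cdot \frac{1}{6}\right) w\right) + 9 = \left(w^{2} + \left(16 + \frac{2}{3}\right) w\right) + 9 = \left(w^{2} + \frac{50 w}{3}\right) + 9 = 9 + w^{2} + \frac{50 w}{3}$)
$\left(N{\left(-6 \right)} - 24 h{\left(2,4 \right)}\right)^{2} = \left(\left(9 + \left(-6\right)^{2} + \frac{50}{3} \left(-6\right)\right) - 48\right)^{2} = \left(\left(9 + 36 - 100\right) - 48\right)^{2} = \left(-55 - 48\right)^{2} = \left(-103\right)^{2} = 10609$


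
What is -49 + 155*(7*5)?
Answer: 5376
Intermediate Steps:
-49 + 155*(7*5) = -49 + 155*35 = -49 + 5425 = 5376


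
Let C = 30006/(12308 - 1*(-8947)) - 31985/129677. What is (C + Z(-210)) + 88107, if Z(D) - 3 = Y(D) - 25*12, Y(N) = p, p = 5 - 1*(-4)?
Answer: 80685790535984/918761545 ≈ 87820.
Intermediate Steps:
p = 9 (p = 5 + 4 = 9)
Y(N) = 9
Z(D) = -288 (Z(D) = 3 + (9 - 25*12) = 3 + (9 - 1*300) = 3 + (9 - 300) = 3 - 291 = -288)
C = 1070415629/918761545 (C = 30006/(12308 + 8947) - 31985*1/129677 = 30006/21255 - 31985/129677 = 30006*(1/21255) - 31985/129677 = 10002/7085 - 31985/129677 = 1070415629/918761545 ≈ 1.1651)
(C + Z(-210)) + 88107 = (1070415629/918761545 - 288) + 88107 = -263532909331/918761545 + 88107 = 80685790535984/918761545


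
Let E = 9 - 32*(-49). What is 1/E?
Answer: 1/1577 ≈ 0.00063412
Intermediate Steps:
E = 1577 (E = 9 + 1568 = 1577)
1/E = 1/1577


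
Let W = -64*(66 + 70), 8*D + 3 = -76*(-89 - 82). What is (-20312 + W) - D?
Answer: -245121/8 ≈ -30640.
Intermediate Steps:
D = 12993/8 (D = -3/8 + (-76*(-89 - 82))/8 = -3/8 + (-76*(-171))/8 = -3/8 + (1/8)*12996 = -3/8 + 3249/2 = 12993/8 ≈ 1624.1)
W = -8704 (W = -64*136 = -8704)
(-20312 + W) - D = (-20312 - 8704) - 1*12993/8 = -29016 - 12993/8 = -245121/8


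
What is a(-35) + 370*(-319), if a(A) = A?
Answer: -118065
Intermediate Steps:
a(-35) + 370*(-319) = -35 + 370*(-319) = -35 - 118030 = -118065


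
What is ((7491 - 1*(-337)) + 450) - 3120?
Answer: 5158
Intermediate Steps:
((7491 - 1*(-337)) + 450) - 3120 = ((7491 + 337) + 450) - 3120 = (7828 + 450) - 3120 = 8278 - 3120 = 5158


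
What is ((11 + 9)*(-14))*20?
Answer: -5600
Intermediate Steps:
((11 + 9)*(-14))*20 = (20*(-14))*20 = -280*20 = -5600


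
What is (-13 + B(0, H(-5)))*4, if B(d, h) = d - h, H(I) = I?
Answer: -32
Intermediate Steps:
(-13 + B(0, H(-5)))*4 = (-13 + (0 - 1*(-5)))*4 = (-13 + (0 + 5))*4 = (-13 + 5)*4 = -8*4 = -32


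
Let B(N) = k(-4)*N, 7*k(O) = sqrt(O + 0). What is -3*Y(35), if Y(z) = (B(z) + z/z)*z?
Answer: -105 - 1050*I ≈ -105.0 - 1050.0*I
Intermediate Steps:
k(O) = sqrt(O)/7 (k(O) = sqrt(O + 0)/7 = sqrt(O)/7)
B(N) = 2*I*N/7 (B(N) = (sqrt(-4)/7)*N = ((2*I)/7)*N = (2*I/7)*N = 2*I*N/7)
Y(z) = z*(1 + 2*I*z/7) (Y(z) = (2*I*z/7 + z/z)*z = (2*I*z/7 + 1)*z = (1 + 2*I*z/7)*z = z*(1 + 2*I*z/7))
-3*Y(35) = -3*35*(7 + 2*I*35)/7 = -3*35*(7 + 70*I)/7 = -3*(35 + 350*I) = -105 - 1050*I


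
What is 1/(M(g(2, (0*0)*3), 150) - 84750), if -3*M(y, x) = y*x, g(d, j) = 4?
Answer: -1/84950 ≈ -1.1772e-5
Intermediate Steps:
M(y, x) = -x*y/3 (M(y, x) = -y*x/3 = -x*y/3)
1/(M(g(2, (0*0)*3), 150) - 84750) = 1/(-⅓*150*4 - 84750) = 1/(-200 - 84750) = 1/(-84950) = -1/84950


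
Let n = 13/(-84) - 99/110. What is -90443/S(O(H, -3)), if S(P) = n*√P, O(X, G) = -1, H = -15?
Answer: -37986060*I/443 ≈ -85747.0*I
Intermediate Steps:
n = -443/420 (n = 13*(-1/84) - 99*1/110 = -13/84 - 9/10 = -443/420 ≈ -1.0548)
S(P) = -443*√P/420
-90443/S(O(H, -3)) = -90443*420*I/443 = -37986060*I/443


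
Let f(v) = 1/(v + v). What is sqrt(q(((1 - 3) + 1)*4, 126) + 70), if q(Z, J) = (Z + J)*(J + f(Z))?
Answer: sqrt(61707)/2 ≈ 124.20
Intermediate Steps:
f(v) = 1/(2*v)
q(Z, J) = (J + Z)*(J + 1/(2*Z)) (q(Z, J) = (Z + J)*(J + 1/(2*Z)) = (J + Z)*(J + 1/(2*Z)))
sqrt(q(((1 - 3) + 1)*4, 126) + 70) = sqrt((1/2 + 126**2 + 126*(((1 - 3) + 1)*4) + (1/2)*126/(((1 - 3) + 1)*4)) + 70) = sqrt((1/2 + 15876 + 126*((-2 + 1)*4) + (1/2)*126/((-2 + 1)*4)) + 70) = sqrt((1/2 + 15876 + 126*(-1*4) + (1/2)*126/(-1*4)) + 70) = sqrt((1/2 + 15876 + 126*(-4) + (1/2)*126/(-4)) + 70) = sqrt((1/2 + 15876 - 504 + (1/2)*126*(-1/4)) + 70) = sqrt((1/2 + 15876 - 504 - 63/4) + 70) = sqrt(61427/4 + 70) = sqrt(61707/4) = sqrt(61707)/2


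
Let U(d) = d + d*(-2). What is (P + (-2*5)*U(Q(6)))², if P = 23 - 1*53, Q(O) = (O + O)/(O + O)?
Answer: 400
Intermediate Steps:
Q(O) = 1 (Q(O) = (2*O)/((2*O)) = (2*O)*(1/(2*O)) = 1)
U(d) = -d (U(d) = d - 2*d = -d)
P = -30 (P = 23 - 53 = -30)
(P + (-2*5)*U(Q(6)))² = (-30 + (-2*5)*(-1*1))² = (-30 - 10*(-1))² = (-30 + 10)² = (-20)² = 400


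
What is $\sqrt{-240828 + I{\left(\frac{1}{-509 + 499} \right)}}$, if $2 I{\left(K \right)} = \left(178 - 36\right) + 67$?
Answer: $\frac{i \sqrt{962894}}{2} \approx 490.64 i$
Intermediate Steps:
$I{\left(K \right)} = \frac{209}{2}$ ($I{\left(K \right)} = \frac{\left(178 - 36\right) + 67}{2} = \frac{142 + 67}{2} = \frac{1}{2} \cdot 209 = \frac{209}{2}$)
$\sqrt{-240828 + I{\left(\frac{1}{-509 + 499} \right)}} = \sqrt{-240828 + \frac{209}{2}} = \sqrt{- \frac{481447}{2}} = \frac{i \sqrt{962894}}{2}$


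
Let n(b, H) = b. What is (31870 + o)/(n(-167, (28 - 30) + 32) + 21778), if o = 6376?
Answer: 38246/21611 ≈ 1.7697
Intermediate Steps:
(31870 + o)/(n(-167, (28 - 30) + 32) + 21778) = (31870 + 6376)/(-167 + 21778) = 38246/21611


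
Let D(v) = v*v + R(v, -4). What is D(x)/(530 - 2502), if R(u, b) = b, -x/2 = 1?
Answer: 0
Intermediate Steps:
x = -2 (x = -2*1 = -2)
D(v) = -4 + v² (D(v) = v*v - 4 = v² - 4 = -4 + v²)
D(x)/(530 - 2502) = (-4 + (-2)²)/(530 - 2502) = (-4 + 4)/(-1972) = 0*(-1/1972) = 0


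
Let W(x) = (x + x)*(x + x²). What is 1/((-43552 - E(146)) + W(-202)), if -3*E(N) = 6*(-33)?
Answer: -1/16446826 ≈ -6.0802e-8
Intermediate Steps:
E(N) = 66 (E(N) = -2*(-33) = -⅓*(-198) = 66)
W(x) = 2*x*(x + x²) (W(x) = (2*x)*(x + x²) = 2*x*(x + x²))
1/((-43552 - E(146)) + W(-202)) = 1/((-43552 - 1*66) + 2*(-202)²*(1 - 202)) = 1/((-43552 - 66) + 2*40804*(-201)) = 1/(-43618 - 16403208) = 1/(-16446826) = -1/16446826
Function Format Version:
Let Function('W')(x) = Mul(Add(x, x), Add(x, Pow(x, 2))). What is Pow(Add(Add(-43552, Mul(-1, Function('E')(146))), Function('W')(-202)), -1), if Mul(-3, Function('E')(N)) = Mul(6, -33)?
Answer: Rational(-1, 16446826) ≈ -6.0802e-8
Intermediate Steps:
Function('E')(N) = 66 (Function('E')(N) = Mul(Rational(-1, 3), Mul(6, -33)) = Mul(Rational(-1, 3), -198) = 66)
Function('W')(x) = Mul(2, x, Add(x, Pow(x, 2))) (Function('W')(x) = Mul(Mul(2, x), Add(x, Pow(x, 2))) = Mul(2, x, Add(x, Pow(x, 2))))
Pow(Add(Add(-43552, Mul(-1, Function('E')(146))), Function('W')(-202)), -1) = Pow(Add(Add(-43552, Mul(-1, 66)), Mul(2, Pow(-202, 2), Add(1, -202))), -1) = Pow(Add(Add(-43552, -66), Mul(2, 40804, -201)), -1) = Pow(Add(-43618, -16403208), -1) = Pow(-16446826, -1) = Rational(-1, 16446826)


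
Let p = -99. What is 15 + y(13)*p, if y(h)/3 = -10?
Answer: 2985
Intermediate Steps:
y(h) = -30 (y(h) = 3*(-10) = -30)
15 + y(13)*p = 15 - 30*(-99) = 15 + 2970 = 2985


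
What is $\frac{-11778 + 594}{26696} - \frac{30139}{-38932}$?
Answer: $\frac{46146907}{129916084} \approx 0.35521$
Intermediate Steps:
$\frac{-11778 + 594}{26696} - \frac{30139}{-38932} = \left(-11184\right) \frac{1}{26696} - - \frac{30139}{38932} = - \frac{1398}{3337} + \frac{30139}{38932} = \frac{46146907}{129916084}$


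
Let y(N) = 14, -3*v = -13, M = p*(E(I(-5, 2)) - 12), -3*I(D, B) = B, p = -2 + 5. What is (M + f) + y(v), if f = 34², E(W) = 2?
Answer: 1140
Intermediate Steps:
p = 3
I(D, B) = -B/3
M = -30 (M = 3*(2 - 12) = 3*(-10) = -30)
f = 1156
v = 13/3 (v = -⅓*(-13) = 13/3 ≈ 4.3333)
(M + f) + y(v) = (-30 + 1156) + 14 = 1126 + 14 = 1140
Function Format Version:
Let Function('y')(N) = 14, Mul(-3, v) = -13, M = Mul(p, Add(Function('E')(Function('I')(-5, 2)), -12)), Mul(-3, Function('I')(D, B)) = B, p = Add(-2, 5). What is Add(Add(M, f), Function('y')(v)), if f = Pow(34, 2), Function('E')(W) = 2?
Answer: 1140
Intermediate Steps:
p = 3
Function('I')(D, B) = Mul(Rational(-1, 3), B)
M = -30 (M = Mul(3, Add(2, -12)) = Mul(3, -10) = -30)
f = 1156
v = Rational(13, 3) (v = Mul(Rational(-1, 3), -13) = Rational(13, 3) ≈ 4.3333)
Add(Add(M, f), Function('y')(v)) = Add(Add(-30, 1156), 14) = Add(1126, 14) = 1140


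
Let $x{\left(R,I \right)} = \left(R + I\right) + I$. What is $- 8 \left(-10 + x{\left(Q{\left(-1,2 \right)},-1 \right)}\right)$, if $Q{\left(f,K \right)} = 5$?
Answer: $56$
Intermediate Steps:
$x{\left(R,I \right)} = R + 2 I$ ($x{\left(R,I \right)} = \left(I + R\right) + I = R + 2 I$)
$- 8 \left(-10 + x{\left(Q{\left(-1,2 \right)},-1 \right)}\right) = - 8 \left(-10 + \left(5 + 2 \left(-1\right)\right)\right) = - 8 \left(-10 + \left(5 - 2\right)\right) = - 8 \left(-10 + 3\right) = \left(-8\right) \left(-7\right) = 56$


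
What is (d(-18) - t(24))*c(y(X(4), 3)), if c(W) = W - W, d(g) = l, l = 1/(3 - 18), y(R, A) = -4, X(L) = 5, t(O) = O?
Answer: 0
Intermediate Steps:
l = -1/15 (l = 1/(-15) = -1/15 ≈ -0.066667)
d(g) = -1/15
c(W) = 0
(d(-18) - t(24))*c(y(X(4), 3)) = (-1/15 - 1*24)*0 = (-1/15 - 24)*0 = -361/15*0 = 0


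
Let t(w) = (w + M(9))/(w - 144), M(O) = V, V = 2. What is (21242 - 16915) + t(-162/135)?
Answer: 1570699/363 ≈ 4327.0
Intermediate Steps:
M(O) = 2
t(w) = (2 + w)/(-144 + w) (t(w) = (w + 2)/(w - 144) = (2 + w)/(-144 + w))
(21242 - 16915) + t(-162/135) = (21242 - 16915) + (2 - 162/135)/(-144 - 162/135) = 4327 + (2 - 162*1/135)/(-144 - 162*1/135) = 4327 + (2 - 6/5)/(-144 - 6/5) = 4327 + (⅘)/(-726/5) = 4327 - 5/726*⅘ = 4327 - 2/363 = 1570699/363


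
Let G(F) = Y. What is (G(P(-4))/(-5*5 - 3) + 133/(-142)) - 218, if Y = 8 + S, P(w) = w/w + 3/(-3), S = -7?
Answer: -435317/1988 ≈ -218.97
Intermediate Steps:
P(w) = 0 (P(w) = 1 + 3*(-1/3) = 1 - 1 = 0)
Y = 1 (Y = 8 - 7 = 1)
G(F) = 1
(G(P(-4))/(-5*5 - 3) + 133/(-142)) - 218 = (1/(-5*5 - 3) + 133/(-142)) - 218 = (1/(-25 - 3) + 133*(-1/142)) - 218 = (1/(-28) - 133/142) - 218 = (1*(-1/28) - 133/142) - 218 = (-1/28 - 133/142) - 218 = -1933/1988 - 218 = -435317/1988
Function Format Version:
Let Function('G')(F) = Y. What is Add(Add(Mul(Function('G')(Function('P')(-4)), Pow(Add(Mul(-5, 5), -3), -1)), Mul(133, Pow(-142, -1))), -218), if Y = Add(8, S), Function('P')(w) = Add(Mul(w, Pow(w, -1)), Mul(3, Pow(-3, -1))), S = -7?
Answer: Rational(-435317, 1988) ≈ -218.97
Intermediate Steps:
Function('P')(w) = 0 (Function('P')(w) = Add(1, Mul(3, Rational(-1, 3))) = Add(1, -1) = 0)
Y = 1 (Y = Add(8, -7) = 1)
Function('G')(F) = 1
Add(Add(Mul(Function('G')(Function('P')(-4)), Pow(Add(Mul(-5, 5), -3), -1)), Mul(133, Pow(-142, -1))), -218) = Add(Add(Mul(1, Pow(Add(Mul(-5, 5), -3), -1)), Mul(133, Pow(-142, -1))), -218) = Add(Add(Mul(1, Pow(Add(-25, -3), -1)), Mul(133, Rational(-1, 142))), -218) = Add(Add(Mul(1, Pow(-28, -1)), Rational(-133, 142)), -218) = Add(Add(Mul(1, Rational(-1, 28)), Rational(-133, 142)), -218) = Add(Add(Rational(-1, 28), Rational(-133, 142)), -218) = Add(Rational(-1933, 1988), -218) = Rational(-435317, 1988)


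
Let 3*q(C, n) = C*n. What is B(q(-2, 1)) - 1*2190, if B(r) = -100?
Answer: -2290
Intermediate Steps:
q(C, n) = C*n/3 (q(C, n) = (C*n)/3 = C*n/3)
B(q(-2, 1)) - 1*2190 = -100 - 1*2190 = -100 - 2190 = -2290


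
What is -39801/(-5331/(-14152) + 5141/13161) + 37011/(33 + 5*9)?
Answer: -14690600510017/285833446 ≈ -51396.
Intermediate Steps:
-39801/(-5331/(-14152) + 5141/13161) + 37011/(33 + 5*9) = -39801/(-5331*(-1/14152) + 5141*(1/13161)) + 37011/(33 + 45) = -39801/(5331/14152 + 5141/13161) + 37011/78 = -39801/142916723/186254472 + 37011*(1/78) = -39801*186254472/142916723 + 949/2 = -7413114240072/142916723 + 949/2 = -14690600510017/285833446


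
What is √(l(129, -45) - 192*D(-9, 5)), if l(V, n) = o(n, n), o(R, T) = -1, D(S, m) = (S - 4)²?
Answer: I*√32449 ≈ 180.14*I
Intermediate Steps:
D(S, m) = (-4 + S)²
l(V, n) = -1
√(l(129, -45) - 192*D(-9, 5)) = √(-1 - 192*(-4 - 9)²) = √(-1 - 192*(-13)²) = √(-1 - 192*169) = √(-1 - 32448) = √(-32449) = I*√32449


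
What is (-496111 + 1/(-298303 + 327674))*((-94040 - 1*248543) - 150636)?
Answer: 7186830266223420/29371 ≈ 2.4469e+11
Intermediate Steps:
(-496111 + 1/(-298303 + 327674))*((-94040 - 1*248543) - 150636) = (-496111 + 1/29371)*((-94040 - 248543) - 150636) = (-496111 + 1/29371)*(-342583 - 150636) = -14571276180/29371*(-493219) = 7186830266223420/29371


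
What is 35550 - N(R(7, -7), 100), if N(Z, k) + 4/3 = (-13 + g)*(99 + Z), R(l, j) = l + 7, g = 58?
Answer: 91399/3 ≈ 30466.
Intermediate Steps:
R(l, j) = 7 + l
N(Z, k) = 13361/3 + 45*Z (N(Z, k) = -4/3 + (-13 + 58)*(99 + Z) = -4/3 + 45*(99 + Z) = -4/3 + (4455 + 45*Z) = 13361/3 + 45*Z)
35550 - N(R(7, -7), 100) = 35550 - (13361/3 + 45*(7 + 7)) = 35550 - (13361/3 + 45*14) = 35550 - (13361/3 + 630) = 35550 - 1*15251/3 = 35550 - 15251/3 = 91399/3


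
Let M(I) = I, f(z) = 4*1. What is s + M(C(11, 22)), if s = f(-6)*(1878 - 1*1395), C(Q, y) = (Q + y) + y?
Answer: 1987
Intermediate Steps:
f(z) = 4
C(Q, y) = Q + 2*y
s = 1932 (s = 4*(1878 - 1*1395) = 4*(1878 - 1395) = 4*483 = 1932)
s + M(C(11, 22)) = 1932 + (11 + 2*22) = 1932 + (11 + 44) = 1932 + 55 = 1987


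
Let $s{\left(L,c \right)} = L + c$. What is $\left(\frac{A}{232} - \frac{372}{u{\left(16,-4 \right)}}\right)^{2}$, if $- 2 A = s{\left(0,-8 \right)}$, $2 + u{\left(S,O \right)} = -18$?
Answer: $\frac{29149201}{84100} \approx 346.6$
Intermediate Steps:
$u{\left(S,O \right)} = -20$ ($u{\left(S,O \right)} = -2 - 18 = -20$)
$A = 4$ ($A = - \frac{0 - 8}{2} = \left(- \frac{1}{2}\right) \left(-8\right) = 4$)
$\left(\frac{A}{232} - \frac{372}{u{\left(16,-4 \right)}}\right)^{2} = \left(\frac{4}{232} - \frac{372}{-20}\right)^{2} = \left(4 \cdot \frac{1}{232} - - \frac{93}{5}\right)^{2} = \left(\frac{1}{58} + \frac{93}{5}\right)^{2} = \left(\frac{5399}{290}\right)^{2} = \frac{29149201}{84100}$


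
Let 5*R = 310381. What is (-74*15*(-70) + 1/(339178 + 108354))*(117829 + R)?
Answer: 15639715123422963/1118830 ≈ 1.3979e+10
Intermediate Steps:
R = 310381/5 (R = (⅕)*310381 = 310381/5 ≈ 62076.)
(-74*15*(-70) + 1/(339178 + 108354))*(117829 + R) = (-74*15*(-70) + 1/(339178 + 108354))*(117829 + 310381/5) = (-1110*(-70) + 1/447532)*(899526/5) = (77700 + 1/447532)*(899526/5) = (34773236401/447532)*(899526/5) = 15639715123422963/1118830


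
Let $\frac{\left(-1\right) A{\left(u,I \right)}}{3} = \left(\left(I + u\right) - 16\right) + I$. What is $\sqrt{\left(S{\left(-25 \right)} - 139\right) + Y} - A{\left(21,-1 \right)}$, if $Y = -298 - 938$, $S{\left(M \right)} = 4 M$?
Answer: $9 + 5 i \sqrt{59} \approx 9.0 + 38.406 i$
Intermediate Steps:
$A{\left(u,I \right)} = 48 - 6 I - 3 u$ ($A{\left(u,I \right)} = - 3 \left(\left(\left(I + u\right) - 16\right) + I\right) = - 3 \left(\left(-16 + I + u\right) + I\right) = - 3 \left(-16 + u + 2 I\right) = 48 - 6 I - 3 u$)
$Y = -1236$ ($Y = -298 - 938 = -1236$)
$\sqrt{\left(S{\left(-25 \right)} - 139\right) + Y} - A{\left(21,-1 \right)} = \sqrt{\left(4 \left(-25\right) - 139\right) - 1236} - \left(48 - -6 - 63\right) = \sqrt{\left(-100 - 139\right) - 1236} - \left(48 + 6 - 63\right) = \sqrt{-239 - 1236} - -9 = \sqrt{-1475} + 9 = 5 i \sqrt{59} + 9 = 9 + 5 i \sqrt{59}$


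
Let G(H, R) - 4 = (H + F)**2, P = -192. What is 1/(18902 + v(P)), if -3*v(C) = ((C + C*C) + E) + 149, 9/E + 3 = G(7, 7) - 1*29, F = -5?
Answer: 24/159083 ≈ 0.00015086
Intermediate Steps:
G(H, R) = 4 + (-5 + H)**2 (G(H, R) = 4 + (H - 5)**2 = 4 + (-5 + H)**2)
E = -3/8 (E = 9/(-3 + ((4 + (-5 + 7)**2) - 1*29)) = 9/(-3 + ((4 + 2**2) - 29)) = 9/(-3 + ((4 + 4) - 29)) = 9/(-3 + (8 - 29)) = 9/(-3 - 21) = 9/(-24) = 9*(-1/24) = -3/8 ≈ -0.37500)
v(C) = -1189/24 - C/3 - C**2/3 (v(C) = -(((C + C*C) - 3/8) + 149)/3 = -(((C + C**2) - 3/8) + 149)/3 = -((-3/8 + C + C**2) + 149)/3 = -(1189/8 + C + C**2)/3 = -1189/24 - C/3 - C**2/3)
1/(18902 + v(P)) = 1/(18902 + (-1189/24 - 1/3*(-192) - 1/3*(-192)**2)) = 1/(18902 + (-1189/24 + 64 - 1/3*36864)) = 1/(18902 + (-1189/24 + 64 - 12288)) = 1/(18902 - 294565/24) = 1/(159083/24) = 24/159083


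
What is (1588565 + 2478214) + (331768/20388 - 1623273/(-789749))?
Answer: 16370285280440726/4025350653 ≈ 4.0668e+6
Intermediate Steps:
(1588565 + 2478214) + (331768/20388 - 1623273/(-789749)) = 4066779 + (331768*(1/20388) - 1623273*(-1/789749)) = 4066779 + (82942/5097 + 1623273/789749) = 4066779 + 73777184039/4025350653 = 16370285280440726/4025350653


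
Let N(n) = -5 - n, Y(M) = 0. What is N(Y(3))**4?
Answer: 625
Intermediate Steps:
N(Y(3))**4 = (-5 - 1*0)**4 = (-5 + 0)**4 = (-5)**4 = 625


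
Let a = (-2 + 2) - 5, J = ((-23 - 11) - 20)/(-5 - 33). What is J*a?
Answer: -135/19 ≈ -7.1053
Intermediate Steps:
J = 27/19 (J = (-34 - 20)/(-38) = -54*(-1/38) = 27/19 ≈ 1.4211)
a = -5 (a = 0 - 5 = -5)
J*a = (27/19)*(-5) = -135/19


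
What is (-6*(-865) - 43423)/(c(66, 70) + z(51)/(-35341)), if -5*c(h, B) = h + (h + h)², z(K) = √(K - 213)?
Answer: 27839703116698759/2547100188376881 - 1351192453*I*√2/1698066792251254 ≈ 10.93 - 1.1253e-6*I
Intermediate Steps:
z(K) = √(-213 + K)
c(h, B) = -4*h²/5 - h/5 (c(h, B) = -(h + (h + h)²)/5 = -(h + (2*h)²)/5 = -(h + 4*h²)/5 = -4*h²/5 - h/5)
(-6*(-865) - 43423)/(c(66, 70) + z(51)/(-35341)) = (-6*(-865) - 43423)/(-⅕*66*(1 + 4*66) + √(-213 + 51)/(-35341)) = (5190 - 43423)/(-⅕*66*(1 + 264) + √(-162)*(-1/35341)) = -38233/(-⅕*66*265 + (9*I*√2)*(-1/35341)) = -38233/(-3498 - 9*I*√2/35341)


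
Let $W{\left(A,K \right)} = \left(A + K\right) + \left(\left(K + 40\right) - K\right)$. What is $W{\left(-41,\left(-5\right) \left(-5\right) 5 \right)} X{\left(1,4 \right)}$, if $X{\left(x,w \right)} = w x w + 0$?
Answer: $1984$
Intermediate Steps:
$X{\left(x,w \right)} = x w^{2}$ ($X{\left(x,w \right)} = x w^{2} + 0 = x w^{2}$)
$W{\left(A,K \right)} = 40 + A + K$ ($W{\left(A,K \right)} = \left(A + K\right) + \left(\left(40 + K\right) - K\right) = \left(A + K\right) + 40 = 40 + A + K$)
$W{\left(-41,\left(-5\right) \left(-5\right) 5 \right)} X{\left(1,4 \right)} = \left(40 - 41 + \left(-5\right) \left(-5\right) 5\right) 1 \cdot 4^{2} = \left(40 - 41 + 25 \cdot 5\right) 1 \cdot 16 = \left(40 - 41 + 125\right) 16 = 124 \cdot 16 = 1984$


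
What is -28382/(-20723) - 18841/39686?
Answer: 31996783/35757086 ≈ 0.89484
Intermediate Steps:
-28382/(-20723) - 18841/39686 = -28382*(-1/20723) - 18841*1/39686 = 1234/901 - 18841/39686 = 31996783/35757086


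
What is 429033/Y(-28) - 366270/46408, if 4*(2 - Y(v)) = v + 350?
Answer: -19939315659/3643028 ≈ -5473.3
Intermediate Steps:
Y(v) = -171/2 - v/4 (Y(v) = 2 - (v + 350)/4 = 2 - (350 + v)/4 = 2 + (-175/2 - v/4) = -171/2 - v/4)
429033/Y(-28) - 366270/46408 = 429033/(-171/2 - ¼*(-28)) - 366270/46408 = 429033/(-171/2 + 7) - 366270*1/46408 = 429033/(-157/2) - 183135/23204 = 429033*(-2/157) - 183135/23204 = -858066/157 - 183135/23204 = -19939315659/3643028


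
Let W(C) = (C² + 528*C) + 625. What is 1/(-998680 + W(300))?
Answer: -1/749655 ≈ -1.3339e-6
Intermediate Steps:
W(C) = 625 + C² + 528*C
1/(-998680 + W(300)) = 1/(-998680 + (625 + 300² + 528*300)) = 1/(-998680 + (625 + 90000 + 158400)) = 1/(-998680 + 249025) = 1/(-749655) = -1/749655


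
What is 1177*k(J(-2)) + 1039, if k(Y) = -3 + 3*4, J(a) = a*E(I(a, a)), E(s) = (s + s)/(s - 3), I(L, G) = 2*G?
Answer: 11632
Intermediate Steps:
E(s) = 2*s/(-3 + s) (E(s) = (2*s)/(-3 + s) = 2*s/(-3 + s))
J(a) = 4*a²/(-3 + 2*a) (J(a) = a*(2*(2*a)/(-3 + 2*a)) = a*(4*a/(-3 + 2*a)) = 4*a²/(-3 + 2*a))
k(Y) = 9 (k(Y) = -3 + 12 = 9)
1177*k(J(-2)) + 1039 = 1177*9 + 1039 = 10593 + 1039 = 11632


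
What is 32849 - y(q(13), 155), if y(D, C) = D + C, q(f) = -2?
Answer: 32696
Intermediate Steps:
y(D, C) = C + D
32849 - y(q(13), 155) = 32849 - (155 - 2) = 32849 - 1*153 = 32849 - 153 = 32696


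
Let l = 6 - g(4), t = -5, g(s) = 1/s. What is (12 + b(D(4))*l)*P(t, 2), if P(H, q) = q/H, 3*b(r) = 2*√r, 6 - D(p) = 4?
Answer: -24/5 - 23*√2/15 ≈ -6.9685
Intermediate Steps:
D(p) = 2 (D(p) = 6 - 1*4 = 6 - 4 = 2)
b(r) = 2*√r/3 (b(r) = (2*√r)/3 = 2*√r/3)
l = 23/4 (l = 6 - 1/4 = 6 - 1*¼ = 6 - ¼ = 23/4 ≈ 5.7500)
(12 + b(D(4))*l)*P(t, 2) = (12 + (2*√2/3)*(23/4))*(2/(-5)) = (12 + 23*√2/6)*(2*(-⅕)) = (12 + 23*√2/6)*(-⅖) = -24/5 - 23*√2/15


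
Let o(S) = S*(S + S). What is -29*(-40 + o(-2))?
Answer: 928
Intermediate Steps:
o(S) = 2*S**2 (o(S) = S*(2*S) = 2*S**2)
-29*(-40 + o(-2)) = -29*(-40 + 2*(-2)**2) = -29*(-40 + 2*4) = -29*(-40 + 8) = -29*(-32) = 928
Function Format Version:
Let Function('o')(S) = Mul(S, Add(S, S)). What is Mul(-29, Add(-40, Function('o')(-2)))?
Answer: 928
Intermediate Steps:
Function('o')(S) = Mul(2, Pow(S, 2)) (Function('o')(S) = Mul(S, Mul(2, S)) = Mul(2, Pow(S, 2)))
Mul(-29, Add(-40, Function('o')(-2))) = Mul(-29, Add(-40, Mul(2, Pow(-2, 2)))) = Mul(-29, Add(-40, Mul(2, 4))) = Mul(-29, Add(-40, 8)) = Mul(-29, -32) = 928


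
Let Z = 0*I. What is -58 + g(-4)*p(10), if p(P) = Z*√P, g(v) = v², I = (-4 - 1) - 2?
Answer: -58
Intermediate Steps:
I = -7 (I = -5 - 2 = -7)
Z = 0 (Z = 0*(-7) = 0)
p(P) = 0 (p(P) = 0*√P = 0)
-58 + g(-4)*p(10) = -58 + (-4)²*0 = -58 + 16*0 = -58 + 0 = -58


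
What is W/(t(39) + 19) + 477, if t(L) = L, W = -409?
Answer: 27257/58 ≈ 469.95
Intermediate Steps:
W/(t(39) + 19) + 477 = -409/(39 + 19) + 477 = -409/58 + 477 = 27257/58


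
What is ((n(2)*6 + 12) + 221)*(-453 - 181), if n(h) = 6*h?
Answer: -193370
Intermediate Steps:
((n(2)*6 + 12) + 221)*(-453 - 181) = (((6*2)*6 + 12) + 221)*(-453 - 181) = ((12*6 + 12) + 221)*(-634) = ((72 + 12) + 221)*(-634) = (84 + 221)*(-634) = 305*(-634) = -193370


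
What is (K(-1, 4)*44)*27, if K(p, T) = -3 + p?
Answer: -4752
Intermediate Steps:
(K(-1, 4)*44)*27 = ((-3 - 1)*44)*27 = -4*44*27 = -176*27 = -4752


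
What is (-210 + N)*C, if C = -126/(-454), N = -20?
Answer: -14490/227 ≈ -63.833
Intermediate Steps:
C = 63/227 (C = -126*(-1/454) = 63/227 ≈ 0.27753)
(-210 + N)*C = (-210 - 20)*(63/227) = -230*63/227 = -14490/227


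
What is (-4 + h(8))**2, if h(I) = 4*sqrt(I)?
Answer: 144 - 64*sqrt(2) ≈ 53.490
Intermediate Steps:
(-4 + h(8))**2 = (-4 + 4*sqrt(8))**2 = (-4 + 4*(2*sqrt(2)))**2 = (-4 + 8*sqrt(2))**2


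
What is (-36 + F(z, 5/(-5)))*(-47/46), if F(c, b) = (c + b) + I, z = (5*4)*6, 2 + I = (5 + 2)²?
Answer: -3055/23 ≈ -132.83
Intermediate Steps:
I = 47 (I = -2 + (5 + 2)² = -2 + 7² = -2 + 49 = 47)
z = 120 (z = 20*6 = 120)
F(c, b) = 47 + b + c (F(c, b) = (c + b) + 47 = (b + c) + 47 = 47 + b + c)
(-36 + F(z, 5/(-5)))*(-47/46) = (-36 + (47 + 5/(-5) + 120))*(-47/46) = (-36 + (47 + 5*(-⅕) + 120))*(-47*1/46) = (-36 + (47 - 1 + 120))*(-47/46) = (-36 + 166)*(-47/46) = 130*(-47/46) = -3055/23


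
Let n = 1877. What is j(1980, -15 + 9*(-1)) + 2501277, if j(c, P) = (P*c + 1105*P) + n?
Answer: 2429114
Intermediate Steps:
j(c, P) = 1877 + 1105*P + P*c (j(c, P) = (P*c + 1105*P) + 1877 = (1105*P + P*c) + 1877 = 1877 + 1105*P + P*c)
j(1980, -15 + 9*(-1)) + 2501277 = (1877 + 1105*(-15 + 9*(-1)) + (-15 + 9*(-1))*1980) + 2501277 = (1877 + 1105*(-15 - 9) + (-15 - 9)*1980) + 2501277 = (1877 + 1105*(-24) - 24*1980) + 2501277 = (1877 - 26520 - 47520) + 2501277 = -72163 + 2501277 = 2429114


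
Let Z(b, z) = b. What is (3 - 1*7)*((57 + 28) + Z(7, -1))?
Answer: -368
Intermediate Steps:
(3 - 1*7)*((57 + 28) + Z(7, -1)) = (3 - 1*7)*((57 + 28) + 7) = (3 - 7)*(85 + 7) = -4*92 = -368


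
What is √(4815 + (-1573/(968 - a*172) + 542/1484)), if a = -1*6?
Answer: √6626834308535/37100 ≈ 69.387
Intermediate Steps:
a = -6
√(4815 + (-1573/(968 - a*172) + 542/1484)) = √(4815 + (-1573/(968 - (-6)*172) + 542/1484)) = √(4815 + (-1573/(968 - 1*(-1032)) + 542*(1/1484))) = √(4815 + (-1573/(968 + 1032) + 271/742)) = √(4815 + (-1573/2000 + 271/742)) = √(4815 - 312583/742000) = √(3572417417/742000) = √6626834308535/37100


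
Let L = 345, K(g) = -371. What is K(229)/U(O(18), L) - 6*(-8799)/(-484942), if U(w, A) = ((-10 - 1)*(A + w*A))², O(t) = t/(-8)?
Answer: -9505695655981/87301835094375 ≈ -0.10888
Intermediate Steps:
O(t) = -t/8 (O(t) = t*(-⅛) = -t/8)
U(w, A) = (-11*A - 11*A*w)² (U(w, A) = (-11*(A + A*w))² = (-11*A - 11*A*w)²)
K(229)/U(O(18), L) - 6*(-8799)/(-484942) = -371*1/(14402025*(1 - ⅛*18)²) - 6*(-8799)/(-484942) = -371*1/(14402025*(1 - 9/4)²) + 52794*(-1/484942) = -371/(121*119025*(-5/4)²) - 26397/242471 = -371/(121*119025*(25/16)) - 26397/242471 = -371/360050625/16 - 26397/242471 = -371*16/360050625 - 26397/242471 = -5936/360050625 - 26397/242471 = -9505695655981/87301835094375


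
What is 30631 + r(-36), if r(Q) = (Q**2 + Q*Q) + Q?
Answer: 33187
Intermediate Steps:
r(Q) = Q + 2*Q**2 (r(Q) = (Q**2 + Q**2) + Q = 2*Q**2 + Q = Q + 2*Q**2)
30631 + r(-36) = 30631 - 36*(1 + 2*(-36)) = 30631 - 36*(1 - 72) = 30631 - 36*(-71) = 30631 + 2556 = 33187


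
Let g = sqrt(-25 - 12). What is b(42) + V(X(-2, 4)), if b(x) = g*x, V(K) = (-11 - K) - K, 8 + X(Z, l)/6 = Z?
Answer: 109 + 42*I*sqrt(37) ≈ 109.0 + 255.48*I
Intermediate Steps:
X(Z, l) = -48 + 6*Z
g = I*sqrt(37) (g = sqrt(-37) = I*sqrt(37) ≈ 6.0828*I)
V(K) = -11 - 2*K
b(x) = I*x*sqrt(37) (b(x) = (I*sqrt(37))*x = I*x*sqrt(37))
b(42) + V(X(-2, 4)) = I*42*sqrt(37) + (-11 - 2*(-48 + 6*(-2))) = 42*I*sqrt(37) + (-11 - 2*(-48 - 12)) = 42*I*sqrt(37) + (-11 - 2*(-60)) = 42*I*sqrt(37) + (-11 + 120) = 42*I*sqrt(37) + 109 = 109 + 42*I*sqrt(37)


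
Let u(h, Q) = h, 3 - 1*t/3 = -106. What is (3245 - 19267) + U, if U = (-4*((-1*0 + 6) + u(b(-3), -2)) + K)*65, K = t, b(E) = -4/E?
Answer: 9979/3 ≈ 3326.3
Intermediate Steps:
t = 327 (t = 9 - 3*(-106) = 9 + 318 = 327)
K = 327
U = 58045/3 (U = (-4*((-1*0 + 6) - 4/(-3)) + 327)*65 = (-4*((0 + 6) - 4*(-1/3)) + 327)*65 = (-4*(6 + 4/3) + 327)*65 = (-4*22/3 + 327)*65 = (-88/3 + 327)*65 = (893/3)*65 = 58045/3 ≈ 19348.)
(3245 - 19267) + U = (3245 - 19267) + 58045/3 = -16022 + 58045/3 = 9979/3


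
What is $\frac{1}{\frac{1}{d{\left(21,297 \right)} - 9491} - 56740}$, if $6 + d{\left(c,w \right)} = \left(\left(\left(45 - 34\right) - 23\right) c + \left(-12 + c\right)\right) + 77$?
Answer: $- \frac{9663}{548278621} \approx -1.7624 \cdot 10^{-5}$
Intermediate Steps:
$d{\left(c,w \right)} = 59 - 11 c$ ($d{\left(c,w \right)} = -6 + \left(\left(\left(\left(45 - 34\right) - 23\right) c + \left(-12 + c\right)\right) + 77\right) = -6 + \left(\left(\left(11 - 23\right) c + \left(-12 + c\right)\right) + 77\right) = -6 + \left(\left(- 12 c + \left(-12 + c\right)\right) + 77\right) = -6 + \left(\left(-12 - 11 c\right) + 77\right) = -6 - \left(-65 + 11 c\right) = 59 - 11 c$)
$\frac{1}{\frac{1}{d{\left(21,297 \right)} - 9491} - 56740} = \frac{1}{\frac{1}{\left(59 - 231\right) - 9491} - 56740} = \frac{1}{\frac{1}{-172 - 9491} - 56740} = \frac{1}{\frac{1}{-9663} - 56740} = \frac{1}{- \frac{1}{9663} - 56740} = \frac{1}{- \frac{548278621}{9663}} = - \frac{9663}{548278621}$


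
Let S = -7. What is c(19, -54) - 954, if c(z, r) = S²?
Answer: -905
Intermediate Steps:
c(z, r) = 49 (c(z, r) = (-7)² = 49)
c(19, -54) - 954 = 49 - 954 = -905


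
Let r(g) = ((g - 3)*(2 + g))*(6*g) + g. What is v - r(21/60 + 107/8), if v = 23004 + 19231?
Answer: 906652673/32000 ≈ 28333.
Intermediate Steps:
r(g) = g + 6*g*(-3 + g)*(2 + g) (r(g) = ((-3 + g)*(2 + g))*(6*g) + g = 6*g*(-3 + g)*(2 + g) + g = g + 6*g*(-3 + g)*(2 + g))
v = 42235
v - r(21/60 + 107/8) = 42235 - (21/60 + 107/8)*(-35 - 6*(21/60 + 107/8) + 6*(21/60 + 107/8)**2) = 42235 - (21*(1/60) + 107*(1/8))*(-35 - 6*(21*(1/60) + 107*(1/8)) + 6*(21*(1/60) + 107*(1/8))**2) = 42235 - (7/20 + 107/8)*(-35 - 6*(7/20 + 107/8) + 6*(7/20 + 107/8)**2) = 42235 - 549*(-35 - 6*549/40 + 6*(549/40)**2)/40 = 42235 - 549*(-35 - 1647/20 + 6*(301401/1600))/40 = 42235 - 549*(-35 - 1647/20 + 904203/800)/40 = 42235 - 549*810323/(40*800) = 42235 - 1*444867327/32000 = 42235 - 444867327/32000 = 906652673/32000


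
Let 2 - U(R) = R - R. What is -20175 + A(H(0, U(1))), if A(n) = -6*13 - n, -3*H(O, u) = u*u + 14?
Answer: -20247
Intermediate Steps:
U(R) = 2 (U(R) = 2 - (R - R) = 2 - 1*0 = 2 + 0 = 2)
H(O, u) = -14/3 - u²/3 (H(O, u) = -(u*u + 14)/3 = -(u² + 14)/3 = -(14 + u²)/3 = -14/3 - u²/3)
A(n) = -78 - n
-20175 + A(H(0, U(1))) = -20175 + (-78 - (-14/3 - ⅓*2²)) = -20175 + (-78 - (-14/3 - ⅓*4)) = -20175 + (-78 - (-14/3 - 4/3)) = -20175 + (-78 - 1*(-6)) = -20175 + (-78 + 6) = -20175 - 72 = -20247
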